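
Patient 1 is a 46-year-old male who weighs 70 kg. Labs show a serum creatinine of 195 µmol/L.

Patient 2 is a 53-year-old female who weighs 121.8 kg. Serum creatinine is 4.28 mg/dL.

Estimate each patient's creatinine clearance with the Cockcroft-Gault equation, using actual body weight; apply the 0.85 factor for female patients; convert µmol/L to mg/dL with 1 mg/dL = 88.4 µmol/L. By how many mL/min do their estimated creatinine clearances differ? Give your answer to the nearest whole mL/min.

12 mL/min

Patient 1: SCr = 195 / 88.4 = 2.206 mg/dL
Patient 1: CrCl = (140 − 46) × 70 / (72 × 2.206) = 6580.0 / 158.83 ≈ 41.4 mL/min
Patient 2: CrCl = (140 − 53) × 121.8 / (72 × 4.28) × 0.85 = 10596.6 / 308.16 × 0.85 ≈ 29.2 mL/min
|41.4 − 29.2| = 12.2 mL/min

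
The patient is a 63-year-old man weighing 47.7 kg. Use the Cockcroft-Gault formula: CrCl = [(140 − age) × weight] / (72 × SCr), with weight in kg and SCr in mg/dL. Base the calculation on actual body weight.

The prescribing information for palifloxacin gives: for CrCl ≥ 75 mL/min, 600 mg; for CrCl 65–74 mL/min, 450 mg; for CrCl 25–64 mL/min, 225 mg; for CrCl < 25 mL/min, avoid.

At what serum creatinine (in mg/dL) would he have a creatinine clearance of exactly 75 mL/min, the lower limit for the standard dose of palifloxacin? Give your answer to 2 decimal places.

Standard dose requires CrCl ≥ 75 mL/min.
Set (140 − 63) × 47.7 / (72 × SCr) = 75
SCr = (140 − 63) × 47.7 / (72 × 75) = 0.680 mg/dL

0.68 mg/dL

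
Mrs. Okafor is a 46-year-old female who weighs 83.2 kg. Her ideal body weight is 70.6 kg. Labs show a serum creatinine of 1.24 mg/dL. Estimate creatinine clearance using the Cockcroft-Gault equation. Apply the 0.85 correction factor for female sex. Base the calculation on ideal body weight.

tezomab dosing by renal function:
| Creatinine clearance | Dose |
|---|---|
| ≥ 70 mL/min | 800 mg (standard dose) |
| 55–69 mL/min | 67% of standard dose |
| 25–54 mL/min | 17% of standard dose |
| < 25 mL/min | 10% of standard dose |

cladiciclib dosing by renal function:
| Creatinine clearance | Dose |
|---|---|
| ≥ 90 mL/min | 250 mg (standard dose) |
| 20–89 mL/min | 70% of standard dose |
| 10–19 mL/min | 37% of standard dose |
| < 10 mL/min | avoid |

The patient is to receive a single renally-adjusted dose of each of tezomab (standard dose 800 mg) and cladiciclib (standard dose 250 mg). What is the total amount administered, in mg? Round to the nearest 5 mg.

CrCl = (140 − 46) × 70.6 / (72 × 1.24) × 0.85 = 6636.4 / 89.28 × 0.85 ≈ 63.2 mL/min
CrCl ≈ 63 mL/min.
tezomab: 55–69 mL/min → 67% of 800 mg = 536 mg.
cladiciclib: 20–89 mL/min → 70% of 250 mg = 175 mg.
Total = 536 + 175 = 711 mg.

710 mg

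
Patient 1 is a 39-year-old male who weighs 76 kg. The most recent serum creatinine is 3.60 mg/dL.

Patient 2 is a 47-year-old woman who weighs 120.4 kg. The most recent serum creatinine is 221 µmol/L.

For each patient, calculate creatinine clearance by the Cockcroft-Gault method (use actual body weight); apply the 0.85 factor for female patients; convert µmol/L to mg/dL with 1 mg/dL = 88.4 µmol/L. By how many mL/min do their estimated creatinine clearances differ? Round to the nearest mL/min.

23 mL/min

Patient 1: CrCl = (140 − 39) × 76 / (72 × 3.6) = 7676.0 / 259.20 ≈ 29.6 mL/min
Patient 2: SCr = 221 / 88.4 = 2.5 mg/dL
Patient 2: CrCl = (140 − 47) × 120.4 / (72 × 2.5) × 0.85 = 11197.2 / 180.00 × 0.85 ≈ 52.9 mL/min
|29.6 − 52.9| = 23.3 mL/min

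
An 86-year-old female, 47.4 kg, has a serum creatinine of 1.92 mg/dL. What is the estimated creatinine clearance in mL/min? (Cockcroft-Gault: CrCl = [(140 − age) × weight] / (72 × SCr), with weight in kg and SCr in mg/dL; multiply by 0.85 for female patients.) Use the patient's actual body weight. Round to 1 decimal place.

CrCl = (140 − 86) × 47.4 / (72 × 1.92) × 0.85 = 2559.6 / 138.24 × 0.85 ≈ 15.7 mL/min

15.7 mL/min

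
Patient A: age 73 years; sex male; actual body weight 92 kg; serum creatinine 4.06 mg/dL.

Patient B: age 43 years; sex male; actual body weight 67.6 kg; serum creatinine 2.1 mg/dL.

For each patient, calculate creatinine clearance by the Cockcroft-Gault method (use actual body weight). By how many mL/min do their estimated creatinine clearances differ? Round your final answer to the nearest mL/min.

Patient A: CrCl = (140 − 73) × 92 / (72 × 4.06) = 6164.0 / 292.32 ≈ 21.1 mL/min
Patient B: CrCl = (140 − 43) × 67.6 / (72 × 2.1) = 6557.2 / 151.20 ≈ 43.4 mL/min
|21.1 − 43.4| = 22.3 mL/min

22 mL/min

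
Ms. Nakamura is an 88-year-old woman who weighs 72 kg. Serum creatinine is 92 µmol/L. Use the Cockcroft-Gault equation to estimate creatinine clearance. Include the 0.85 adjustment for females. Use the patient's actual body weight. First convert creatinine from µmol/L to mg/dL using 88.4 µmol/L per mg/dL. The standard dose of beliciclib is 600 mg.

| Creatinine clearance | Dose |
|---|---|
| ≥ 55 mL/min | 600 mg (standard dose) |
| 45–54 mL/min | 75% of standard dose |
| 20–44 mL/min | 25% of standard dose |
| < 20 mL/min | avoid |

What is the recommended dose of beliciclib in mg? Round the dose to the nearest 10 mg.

SCr = 92 / 88.4 = 1.041 mg/dL
CrCl = (140 − 88) × 72 / (72 × 1.041) × 0.85 = 3744.0 / 74.95 × 0.85 ≈ 42.5 mL/min
CrCl ≈ 42 mL/min → bracket 20–44 mL/min.
25% of 600 mg = 150 mg

150 mg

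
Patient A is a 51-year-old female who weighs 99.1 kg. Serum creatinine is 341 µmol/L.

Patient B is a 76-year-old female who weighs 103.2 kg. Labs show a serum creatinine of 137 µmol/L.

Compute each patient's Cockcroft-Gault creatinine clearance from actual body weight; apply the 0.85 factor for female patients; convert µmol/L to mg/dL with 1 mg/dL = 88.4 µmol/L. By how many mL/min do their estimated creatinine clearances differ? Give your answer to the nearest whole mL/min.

Patient A: SCr = 341 / 88.4 = 3.857 mg/dL
Patient A: CrCl = (140 − 51) × 99.1 / (72 × 3.857) × 0.85 = 8819.9 / 277.70 × 0.85 ≈ 27.0 mL/min
Patient B: SCr = 137 / 88.4 = 1.55 mg/dL
Patient B: CrCl = (140 − 76) × 103.2 / (72 × 1.55) × 0.85 = 6604.8 / 111.60 × 0.85 ≈ 50.3 mL/min
|27.0 − 50.3| = 23.3 mL/min

23 mL/min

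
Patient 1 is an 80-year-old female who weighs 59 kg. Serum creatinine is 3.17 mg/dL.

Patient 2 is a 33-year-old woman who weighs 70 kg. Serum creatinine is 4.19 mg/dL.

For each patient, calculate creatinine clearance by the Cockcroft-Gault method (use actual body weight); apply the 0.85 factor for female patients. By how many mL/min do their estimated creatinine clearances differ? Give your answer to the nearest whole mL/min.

8 mL/min

Patient 1: CrCl = (140 − 80) × 59 / (72 × 3.17) × 0.85 = 3540.0 / 228.24 × 0.85 ≈ 13.2 mL/min
Patient 2: CrCl = (140 − 33) × 70 / (72 × 4.19) × 0.85 = 7490.0 / 301.68 × 0.85 ≈ 21.1 mL/min
|13.2 − 21.1| = 7.9 mL/min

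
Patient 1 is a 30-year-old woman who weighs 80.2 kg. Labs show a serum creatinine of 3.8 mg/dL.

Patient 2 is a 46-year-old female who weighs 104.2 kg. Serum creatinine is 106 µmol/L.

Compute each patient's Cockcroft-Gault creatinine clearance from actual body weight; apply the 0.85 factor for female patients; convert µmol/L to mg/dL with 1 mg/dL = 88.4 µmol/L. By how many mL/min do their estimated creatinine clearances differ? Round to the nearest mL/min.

69 mL/min

Patient 1: CrCl = (140 − 30) × 80.2 / (72 × 3.8) × 0.85 = 8822.0 / 273.60 × 0.85 ≈ 27.4 mL/min
Patient 2: SCr = 106 / 88.4 = 1.199 mg/dL
Patient 2: CrCl = (140 − 46) × 104.2 / (72 × 1.199) × 0.85 = 9794.8 / 86.33 × 0.85 ≈ 96.4 mL/min
|27.4 − 96.4| = 69.0 mL/min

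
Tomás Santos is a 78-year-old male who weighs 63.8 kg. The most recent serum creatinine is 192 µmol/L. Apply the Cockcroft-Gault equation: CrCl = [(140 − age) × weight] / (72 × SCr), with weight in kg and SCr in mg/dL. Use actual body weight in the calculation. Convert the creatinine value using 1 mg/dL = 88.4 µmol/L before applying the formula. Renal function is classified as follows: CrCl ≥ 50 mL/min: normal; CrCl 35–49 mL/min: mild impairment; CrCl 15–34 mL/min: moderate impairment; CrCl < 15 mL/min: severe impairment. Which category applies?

moderate impairment

SCr = 192 / 88.4 = 2.172 mg/dL
CrCl = (140 − 78) × 63.8 / (72 × 2.172) = 3955.6 / 156.38 ≈ 25.3 mL/min
25 mL/min falls in the 'moderate impairment' range.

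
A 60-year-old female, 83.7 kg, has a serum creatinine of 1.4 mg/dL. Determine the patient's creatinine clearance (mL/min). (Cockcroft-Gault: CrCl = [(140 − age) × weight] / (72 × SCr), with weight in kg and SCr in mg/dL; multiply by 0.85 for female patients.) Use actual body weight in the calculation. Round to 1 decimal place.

CrCl = (140 − 60) × 83.7 / (72 × 1.4) × 0.85 = 6696.0 / 100.80 × 0.85 ≈ 56.5 mL/min

56.5 mL/min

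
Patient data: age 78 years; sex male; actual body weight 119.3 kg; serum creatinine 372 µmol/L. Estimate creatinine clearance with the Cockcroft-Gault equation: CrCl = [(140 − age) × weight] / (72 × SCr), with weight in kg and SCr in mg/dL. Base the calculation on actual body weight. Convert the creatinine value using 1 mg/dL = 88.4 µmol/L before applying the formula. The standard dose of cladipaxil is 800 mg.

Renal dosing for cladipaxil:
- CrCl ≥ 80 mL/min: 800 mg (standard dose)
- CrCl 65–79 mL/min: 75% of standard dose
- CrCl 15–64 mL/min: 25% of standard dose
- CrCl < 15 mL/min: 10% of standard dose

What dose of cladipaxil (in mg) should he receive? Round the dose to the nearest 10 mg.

SCr = 372 / 88.4 = 4.208 mg/dL
CrCl = (140 − 78) × 119.3 / (72 × 4.208) = 7396.6 / 302.98 ≈ 24.4 mL/min
CrCl ≈ 24 mL/min → bracket 15–64 mL/min.
25% of 800 mg = 200 mg

200 mg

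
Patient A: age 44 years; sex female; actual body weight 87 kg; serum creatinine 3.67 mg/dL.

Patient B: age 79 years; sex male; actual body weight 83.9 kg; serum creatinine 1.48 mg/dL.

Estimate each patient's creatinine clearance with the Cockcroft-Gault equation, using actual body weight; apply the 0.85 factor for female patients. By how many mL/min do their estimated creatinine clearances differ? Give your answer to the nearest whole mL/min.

21 mL/min

Patient A: CrCl = (140 − 44) × 87 / (72 × 3.67) × 0.85 = 8352.0 / 264.24 × 0.85 ≈ 26.9 mL/min
Patient B: CrCl = (140 − 79) × 83.9 / (72 × 1.48) = 5117.9 / 106.56 ≈ 48.0 mL/min
|26.9 − 48.0| = 21.1 mL/min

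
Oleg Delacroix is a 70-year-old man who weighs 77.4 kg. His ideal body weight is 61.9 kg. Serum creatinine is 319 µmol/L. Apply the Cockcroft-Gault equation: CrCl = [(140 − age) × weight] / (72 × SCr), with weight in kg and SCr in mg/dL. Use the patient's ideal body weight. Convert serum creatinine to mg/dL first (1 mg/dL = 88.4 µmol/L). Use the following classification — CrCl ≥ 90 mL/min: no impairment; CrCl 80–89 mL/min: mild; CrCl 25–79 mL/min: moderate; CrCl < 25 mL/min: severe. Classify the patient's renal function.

severe

SCr = 319 / 88.4 = 3.609 mg/dL
CrCl = (140 − 70) × 61.9 / (72 × 3.609) = 4333.0 / 259.85 ≈ 16.7 mL/min
17 mL/min falls in the 'severe' range.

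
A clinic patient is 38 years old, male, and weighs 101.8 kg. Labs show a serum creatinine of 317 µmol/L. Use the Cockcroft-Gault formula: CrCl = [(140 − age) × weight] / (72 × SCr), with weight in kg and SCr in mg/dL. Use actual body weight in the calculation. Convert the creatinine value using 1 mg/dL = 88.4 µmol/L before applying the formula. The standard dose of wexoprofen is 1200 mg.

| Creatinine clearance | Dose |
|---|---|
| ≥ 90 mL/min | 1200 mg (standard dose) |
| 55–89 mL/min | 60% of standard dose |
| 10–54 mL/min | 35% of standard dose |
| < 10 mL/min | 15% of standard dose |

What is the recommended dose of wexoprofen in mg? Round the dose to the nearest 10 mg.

420 mg

SCr = 317 / 88.4 = 3.586 mg/dL
CrCl = (140 − 38) × 101.8 / (72 × 3.586) = 10383.6 / 258.19 ≈ 40.2 mL/min
CrCl ≈ 40 mL/min → bracket 10–54 mL/min.
35% of 1200 mg = 420 mg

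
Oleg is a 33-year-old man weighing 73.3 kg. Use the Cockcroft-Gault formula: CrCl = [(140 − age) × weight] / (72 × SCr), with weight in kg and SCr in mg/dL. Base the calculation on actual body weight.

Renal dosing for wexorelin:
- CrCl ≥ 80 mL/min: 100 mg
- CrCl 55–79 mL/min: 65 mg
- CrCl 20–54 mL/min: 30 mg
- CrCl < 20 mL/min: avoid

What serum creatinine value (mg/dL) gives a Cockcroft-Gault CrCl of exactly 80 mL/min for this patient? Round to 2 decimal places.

Standard dose requires CrCl ≥ 80 mL/min.
Set (140 − 33) × 73.3 / (72 × SCr) = 80
SCr = (140 − 33) × 73.3 / (72 × 80) = 1.362 mg/dL

1.36 mg/dL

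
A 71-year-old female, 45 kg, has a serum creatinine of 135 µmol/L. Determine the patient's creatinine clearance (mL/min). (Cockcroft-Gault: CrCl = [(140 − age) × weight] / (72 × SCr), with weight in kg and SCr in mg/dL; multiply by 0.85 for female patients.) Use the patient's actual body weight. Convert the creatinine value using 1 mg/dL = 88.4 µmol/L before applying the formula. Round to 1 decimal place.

SCr = 135 / 88.4 = 1.527 mg/dL
CrCl = (140 − 71) × 45 / (72 × 1.527) × 0.85 = 3105.0 / 109.94 × 0.85 ≈ 24.0 mL/min

24.0 mL/min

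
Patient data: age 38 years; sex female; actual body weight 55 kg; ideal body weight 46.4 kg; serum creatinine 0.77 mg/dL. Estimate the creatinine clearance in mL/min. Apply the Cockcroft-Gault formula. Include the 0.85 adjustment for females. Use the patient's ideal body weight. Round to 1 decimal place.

CrCl = (140 − 38) × 46.4 / (72 × 0.77) × 0.85 = 4732.8 / 55.44 × 0.85 ≈ 72.6 mL/min

72.6 mL/min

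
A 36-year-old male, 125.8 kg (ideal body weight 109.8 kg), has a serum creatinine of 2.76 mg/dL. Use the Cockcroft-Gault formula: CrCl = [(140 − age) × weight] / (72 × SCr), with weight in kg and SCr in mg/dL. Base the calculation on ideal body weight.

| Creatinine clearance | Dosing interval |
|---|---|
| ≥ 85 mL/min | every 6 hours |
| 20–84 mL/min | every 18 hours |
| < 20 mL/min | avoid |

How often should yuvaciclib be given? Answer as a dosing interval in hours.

every 18 hours

CrCl = (140 − 36) × 109.8 / (72 × 2.76) = 11419.2 / 198.72 ≈ 57.5 mL/min
CrCl ≈ 57 mL/min → bracket 20–84 mL/min → every 18 hours.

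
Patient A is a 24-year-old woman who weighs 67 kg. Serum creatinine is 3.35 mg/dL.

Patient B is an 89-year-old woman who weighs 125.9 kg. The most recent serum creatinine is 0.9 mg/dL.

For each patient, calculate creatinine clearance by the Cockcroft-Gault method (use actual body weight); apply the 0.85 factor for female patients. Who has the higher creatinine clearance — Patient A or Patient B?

Patient A: CrCl = (140 − 24) × 67 / (72 × 3.35) × 0.85 = 7772.0 / 241.20 × 0.85 ≈ 27.4 mL/min
Patient B: CrCl = (140 − 89) × 125.9 / (72 × 0.9) × 0.85 = 6420.9 / 64.80 × 0.85 ≈ 84.2 mL/min
27.4 vs 84.2 mL/min → Patient B is higher.

Patient B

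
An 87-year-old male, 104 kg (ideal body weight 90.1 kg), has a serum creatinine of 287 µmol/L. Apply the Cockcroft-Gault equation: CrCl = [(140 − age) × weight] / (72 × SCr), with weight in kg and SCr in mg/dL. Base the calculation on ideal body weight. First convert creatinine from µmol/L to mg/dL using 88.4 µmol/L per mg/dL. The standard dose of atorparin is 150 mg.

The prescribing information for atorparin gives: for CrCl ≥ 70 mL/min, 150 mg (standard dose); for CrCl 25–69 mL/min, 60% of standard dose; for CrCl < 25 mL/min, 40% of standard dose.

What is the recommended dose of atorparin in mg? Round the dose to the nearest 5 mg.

SCr = 287 / 88.4 = 3.247 mg/dL
CrCl = (140 − 87) × 90.1 / (72 × 3.247) = 4775.3 / 233.78 ≈ 20.4 mL/min
CrCl ≈ 20 mL/min → bracket < 25 mL/min.
40% of 150 mg = 60 mg

60 mg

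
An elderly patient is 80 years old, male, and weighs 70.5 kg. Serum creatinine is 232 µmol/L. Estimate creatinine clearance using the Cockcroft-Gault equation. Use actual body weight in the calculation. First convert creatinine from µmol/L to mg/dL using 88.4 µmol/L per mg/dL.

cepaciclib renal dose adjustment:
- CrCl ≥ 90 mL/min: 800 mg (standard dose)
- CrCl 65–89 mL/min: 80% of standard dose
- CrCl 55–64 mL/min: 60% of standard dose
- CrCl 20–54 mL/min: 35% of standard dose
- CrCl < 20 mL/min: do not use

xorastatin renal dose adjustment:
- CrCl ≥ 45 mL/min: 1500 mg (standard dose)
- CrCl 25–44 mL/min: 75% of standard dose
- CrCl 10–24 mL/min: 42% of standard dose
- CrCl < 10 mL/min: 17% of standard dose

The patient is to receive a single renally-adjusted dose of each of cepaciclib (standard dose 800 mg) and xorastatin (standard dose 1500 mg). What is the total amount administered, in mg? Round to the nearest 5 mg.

SCr = 232 / 88.4 = 2.624 mg/dL
CrCl = (140 − 80) × 70.5 / (72 × 2.624) = 4230.0 / 188.93 ≈ 22.4 mL/min
CrCl ≈ 22 mL/min.
cepaciclib: 20–54 mL/min → 35% of 800 mg = 280 mg.
xorastatin: 10–24 mL/min → 42% of 1500 mg = 630 mg.
Total = 280 + 630 = 910 mg.

910 mg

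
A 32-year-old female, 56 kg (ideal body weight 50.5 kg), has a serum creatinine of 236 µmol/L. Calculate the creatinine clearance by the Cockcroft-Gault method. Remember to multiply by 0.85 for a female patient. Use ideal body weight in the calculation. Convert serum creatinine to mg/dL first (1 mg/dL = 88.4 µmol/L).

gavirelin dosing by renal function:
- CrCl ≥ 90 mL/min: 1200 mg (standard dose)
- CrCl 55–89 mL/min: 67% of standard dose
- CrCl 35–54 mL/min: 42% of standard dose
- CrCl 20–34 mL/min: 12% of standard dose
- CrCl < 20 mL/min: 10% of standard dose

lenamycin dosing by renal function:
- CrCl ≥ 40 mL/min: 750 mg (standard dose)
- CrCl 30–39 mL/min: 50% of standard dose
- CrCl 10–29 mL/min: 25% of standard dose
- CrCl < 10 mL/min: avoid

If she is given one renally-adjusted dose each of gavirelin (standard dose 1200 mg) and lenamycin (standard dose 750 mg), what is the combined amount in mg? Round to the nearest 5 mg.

SCr = 236 / 88.4 = 2.67 mg/dL
CrCl = (140 − 32) × 50.5 / (72 × 2.67) × 0.85 = 5454.0 / 192.24 × 0.85 ≈ 24.1 mL/min
CrCl ≈ 24 mL/min.
gavirelin: 20–34 mL/min → 12% of 1200 mg = 144 mg.
lenamycin: 10–29 mL/min → 25% of 750 mg = 187.5 mg.
Total = 144 + 187.5 = 331.5 mg.

330 mg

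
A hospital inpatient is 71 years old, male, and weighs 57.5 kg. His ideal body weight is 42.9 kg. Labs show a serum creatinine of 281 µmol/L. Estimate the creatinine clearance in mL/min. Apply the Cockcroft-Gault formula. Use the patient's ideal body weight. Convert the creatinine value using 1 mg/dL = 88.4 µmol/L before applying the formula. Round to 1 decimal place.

12.9 mL/min

SCr = 281 / 88.4 = 3.179 mg/dL
CrCl = (140 − 71) × 42.9 / (72 × 3.179) = 2960.1 / 228.89 ≈ 12.9 mL/min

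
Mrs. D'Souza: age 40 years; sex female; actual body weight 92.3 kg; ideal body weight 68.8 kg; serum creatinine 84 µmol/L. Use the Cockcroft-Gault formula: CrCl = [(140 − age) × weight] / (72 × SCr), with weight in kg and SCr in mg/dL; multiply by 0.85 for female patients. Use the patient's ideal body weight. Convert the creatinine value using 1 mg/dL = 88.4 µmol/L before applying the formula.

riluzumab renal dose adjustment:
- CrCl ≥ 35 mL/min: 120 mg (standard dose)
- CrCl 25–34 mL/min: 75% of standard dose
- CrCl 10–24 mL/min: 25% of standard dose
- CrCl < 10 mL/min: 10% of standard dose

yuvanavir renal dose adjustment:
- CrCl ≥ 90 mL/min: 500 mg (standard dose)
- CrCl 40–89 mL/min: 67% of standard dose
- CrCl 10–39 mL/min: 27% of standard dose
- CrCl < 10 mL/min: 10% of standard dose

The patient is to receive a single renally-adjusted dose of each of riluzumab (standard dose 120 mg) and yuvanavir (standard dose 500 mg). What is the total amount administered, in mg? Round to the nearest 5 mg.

455 mg

SCr = 84 / 88.4 = 0.95 mg/dL
CrCl = (140 − 40) × 68.8 / (72 × 0.95) × 0.85 = 6880.0 / 68.40 × 0.85 ≈ 85.5 mL/min
CrCl ≈ 85 mL/min.
riluzumab: ≥ 35 mL/min → 100% of 120 mg = 120 mg.
yuvanavir: 40–89 mL/min → 67% of 500 mg = 335 mg.
Total = 120 + 335 = 455 mg.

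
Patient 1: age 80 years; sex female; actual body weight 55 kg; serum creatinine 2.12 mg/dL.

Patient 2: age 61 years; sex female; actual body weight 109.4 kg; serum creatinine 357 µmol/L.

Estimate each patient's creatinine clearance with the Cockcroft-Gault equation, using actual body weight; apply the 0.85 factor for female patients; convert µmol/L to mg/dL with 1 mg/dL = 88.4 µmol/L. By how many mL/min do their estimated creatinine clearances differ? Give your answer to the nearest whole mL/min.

7 mL/min

Patient 1: CrCl = (140 − 80) × 55 / (72 × 2.12) × 0.85 = 3300.0 / 152.64 × 0.85 ≈ 18.4 mL/min
Patient 2: SCr = 357 / 88.4 = 4.038 mg/dL
Patient 2: CrCl = (140 − 61) × 109.4 / (72 × 4.038) × 0.85 = 8642.6 / 290.74 × 0.85 ≈ 25.3 mL/min
|18.4 − 25.3| = 6.9 mL/min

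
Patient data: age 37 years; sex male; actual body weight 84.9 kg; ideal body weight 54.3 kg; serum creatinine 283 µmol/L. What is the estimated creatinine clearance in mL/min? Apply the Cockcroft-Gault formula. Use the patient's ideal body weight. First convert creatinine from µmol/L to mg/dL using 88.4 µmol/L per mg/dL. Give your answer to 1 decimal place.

24.3 mL/min

SCr = 283 / 88.4 = 3.201 mg/dL
CrCl = (140 − 37) × 54.3 / (72 × 3.201) = 5592.9 / 230.47 ≈ 24.3 mL/min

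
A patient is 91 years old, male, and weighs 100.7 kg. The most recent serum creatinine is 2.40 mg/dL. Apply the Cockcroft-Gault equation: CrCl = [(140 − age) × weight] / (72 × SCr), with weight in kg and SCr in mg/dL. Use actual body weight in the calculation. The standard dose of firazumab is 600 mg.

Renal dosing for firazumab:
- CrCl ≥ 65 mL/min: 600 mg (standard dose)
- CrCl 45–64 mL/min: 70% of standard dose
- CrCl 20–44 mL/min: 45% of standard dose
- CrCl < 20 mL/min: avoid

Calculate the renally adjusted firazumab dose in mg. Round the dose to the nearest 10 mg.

270 mg

CrCl = (140 − 91) × 100.7 / (72 × 2.4) = 4934.3 / 172.80 ≈ 28.6 mL/min
CrCl ≈ 29 mL/min → bracket 20–44 mL/min.
45% of 600 mg = 270 mg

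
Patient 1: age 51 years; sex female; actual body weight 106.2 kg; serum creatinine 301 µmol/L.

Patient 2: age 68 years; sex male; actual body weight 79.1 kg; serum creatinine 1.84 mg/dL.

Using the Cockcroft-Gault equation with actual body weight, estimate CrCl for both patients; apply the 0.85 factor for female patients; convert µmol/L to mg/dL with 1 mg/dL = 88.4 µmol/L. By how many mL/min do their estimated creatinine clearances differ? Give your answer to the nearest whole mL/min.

10 mL/min

Patient 1: SCr = 301 / 88.4 = 3.405 mg/dL
Patient 1: CrCl = (140 − 51) × 106.2 / (72 × 3.405) × 0.85 = 9451.8 / 245.16 × 0.85 ≈ 32.8 mL/min
Patient 2: CrCl = (140 − 68) × 79.1 / (72 × 1.84) = 5695.2 / 132.48 ≈ 43.0 mL/min
|32.8 − 43.0| = 10.2 mL/min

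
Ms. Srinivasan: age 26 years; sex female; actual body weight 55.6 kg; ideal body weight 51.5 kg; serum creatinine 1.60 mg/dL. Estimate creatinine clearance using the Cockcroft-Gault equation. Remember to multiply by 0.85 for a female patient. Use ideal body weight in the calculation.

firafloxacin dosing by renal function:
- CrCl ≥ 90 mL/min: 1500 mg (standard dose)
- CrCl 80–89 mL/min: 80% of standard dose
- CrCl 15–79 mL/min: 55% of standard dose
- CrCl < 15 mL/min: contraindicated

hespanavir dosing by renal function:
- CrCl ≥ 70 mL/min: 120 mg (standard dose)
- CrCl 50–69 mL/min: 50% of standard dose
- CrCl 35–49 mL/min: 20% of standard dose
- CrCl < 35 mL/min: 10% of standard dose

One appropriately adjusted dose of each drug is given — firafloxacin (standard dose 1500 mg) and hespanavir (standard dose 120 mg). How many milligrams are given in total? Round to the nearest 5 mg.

CrCl = (140 − 26) × 51.5 / (72 × 1.6) × 0.85 = 5871.0 / 115.20 × 0.85 ≈ 43.3 mL/min
CrCl ≈ 43 mL/min.
firafloxacin: 15–79 mL/min → 55% of 1500 mg = 825 mg.
hespanavir: 35–49 mL/min → 20% of 120 mg = 24 mg.
Total = 825 + 24 = 849 mg.

850 mg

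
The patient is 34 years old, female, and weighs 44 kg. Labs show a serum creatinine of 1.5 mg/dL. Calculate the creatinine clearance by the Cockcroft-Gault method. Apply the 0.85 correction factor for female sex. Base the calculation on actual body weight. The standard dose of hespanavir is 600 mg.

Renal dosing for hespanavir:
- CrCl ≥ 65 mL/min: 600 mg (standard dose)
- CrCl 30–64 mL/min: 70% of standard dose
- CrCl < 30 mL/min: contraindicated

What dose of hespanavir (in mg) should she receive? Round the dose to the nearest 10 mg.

CrCl = (140 − 34) × 44 / (72 × 1.5) × 0.85 = 4664.0 / 108.00 × 0.85 ≈ 36.7 mL/min
CrCl ≈ 37 mL/min → bracket 30–64 mL/min.
70% of 600 mg = 420 mg

420 mg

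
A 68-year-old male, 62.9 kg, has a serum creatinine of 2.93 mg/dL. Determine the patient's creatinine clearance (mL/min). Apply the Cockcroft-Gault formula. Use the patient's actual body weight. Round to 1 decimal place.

CrCl = (140 − 68) × 62.9 / (72 × 2.93) = 4528.8 / 210.96 ≈ 21.5 mL/min

21.5 mL/min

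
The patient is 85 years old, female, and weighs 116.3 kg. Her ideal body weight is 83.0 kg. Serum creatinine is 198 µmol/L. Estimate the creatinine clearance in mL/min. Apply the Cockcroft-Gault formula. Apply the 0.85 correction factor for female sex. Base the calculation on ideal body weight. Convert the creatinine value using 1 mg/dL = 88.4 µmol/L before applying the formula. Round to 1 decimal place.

SCr = 198 / 88.4 = 2.24 mg/dL
CrCl = (140 − 85) × 83 / (72 × 2.24) × 0.85 = 4565.0 / 161.28 × 0.85 ≈ 24.1 mL/min

24.1 mL/min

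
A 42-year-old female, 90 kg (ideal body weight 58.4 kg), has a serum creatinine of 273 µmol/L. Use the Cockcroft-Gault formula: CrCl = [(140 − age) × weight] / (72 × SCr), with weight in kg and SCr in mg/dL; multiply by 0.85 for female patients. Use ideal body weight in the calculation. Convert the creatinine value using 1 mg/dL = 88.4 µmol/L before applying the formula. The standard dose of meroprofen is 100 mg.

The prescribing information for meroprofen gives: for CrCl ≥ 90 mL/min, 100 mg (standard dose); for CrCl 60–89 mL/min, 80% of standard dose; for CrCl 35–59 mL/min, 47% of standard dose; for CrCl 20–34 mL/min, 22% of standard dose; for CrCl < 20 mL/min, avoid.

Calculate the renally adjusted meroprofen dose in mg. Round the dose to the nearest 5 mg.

20 mg

SCr = 273 / 88.4 = 3.088 mg/dL
CrCl = (140 − 42) × 58.4 / (72 × 3.088) × 0.85 = 5723.2 / 222.34 × 0.85 ≈ 21.9 mL/min
CrCl ≈ 22 mL/min → bracket 20–34 mL/min.
22% of 100 mg = 22 mg → 20 mg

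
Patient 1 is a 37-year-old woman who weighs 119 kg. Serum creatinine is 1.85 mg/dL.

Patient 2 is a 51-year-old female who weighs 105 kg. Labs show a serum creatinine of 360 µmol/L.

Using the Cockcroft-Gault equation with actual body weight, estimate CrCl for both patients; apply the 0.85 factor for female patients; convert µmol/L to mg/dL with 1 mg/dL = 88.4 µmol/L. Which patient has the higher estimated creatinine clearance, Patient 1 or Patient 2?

Patient 1

Patient 1: CrCl = (140 − 37) × 119 / (72 × 1.85) × 0.85 = 12257.0 / 133.20 × 0.85 ≈ 78.2 mL/min
Patient 2: SCr = 360 / 88.4 = 4.072 mg/dL
Patient 2: CrCl = (140 − 51) × 105 / (72 × 4.072) × 0.85 = 9345.0 / 293.18 × 0.85 ≈ 27.1 mL/min
78.2 vs 27.1 mL/min → Patient 1 is higher.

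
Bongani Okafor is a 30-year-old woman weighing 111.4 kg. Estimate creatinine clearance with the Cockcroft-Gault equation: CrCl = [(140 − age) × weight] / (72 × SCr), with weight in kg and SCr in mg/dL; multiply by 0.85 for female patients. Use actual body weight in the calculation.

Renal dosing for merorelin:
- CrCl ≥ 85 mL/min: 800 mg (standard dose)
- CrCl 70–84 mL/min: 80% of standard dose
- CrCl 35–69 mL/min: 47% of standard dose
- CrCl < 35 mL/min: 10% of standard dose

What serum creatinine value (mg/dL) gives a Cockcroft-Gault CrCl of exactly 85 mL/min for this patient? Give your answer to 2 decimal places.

1.70 mg/dL

Standard dose requires CrCl ≥ 85 mL/min.
Set (140 − 30) × 111.4 × 0.85 / (72 × SCr) = 85
SCr = (140 − 30) × 111.4 × 0.85 / (72 × 85) = 1.702 mg/dL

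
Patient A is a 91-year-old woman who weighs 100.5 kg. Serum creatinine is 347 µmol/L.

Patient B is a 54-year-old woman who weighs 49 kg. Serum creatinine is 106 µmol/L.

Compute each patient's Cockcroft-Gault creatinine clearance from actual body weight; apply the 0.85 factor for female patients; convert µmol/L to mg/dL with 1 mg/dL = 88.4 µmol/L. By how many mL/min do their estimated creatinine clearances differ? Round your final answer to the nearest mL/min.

27 mL/min

Patient A: SCr = 347 / 88.4 = 3.925 mg/dL
Patient A: CrCl = (140 − 91) × 100.5 / (72 × 3.925) × 0.85 = 4924.5 / 282.60 × 0.85 ≈ 14.8 mL/min
Patient B: SCr = 106 / 88.4 = 1.199 mg/dL
Patient B: CrCl = (140 − 54) × 49 / (72 × 1.199) × 0.85 = 4214.0 / 86.33 × 0.85 ≈ 41.5 mL/min
|14.8 − 41.5| = 26.7 mL/min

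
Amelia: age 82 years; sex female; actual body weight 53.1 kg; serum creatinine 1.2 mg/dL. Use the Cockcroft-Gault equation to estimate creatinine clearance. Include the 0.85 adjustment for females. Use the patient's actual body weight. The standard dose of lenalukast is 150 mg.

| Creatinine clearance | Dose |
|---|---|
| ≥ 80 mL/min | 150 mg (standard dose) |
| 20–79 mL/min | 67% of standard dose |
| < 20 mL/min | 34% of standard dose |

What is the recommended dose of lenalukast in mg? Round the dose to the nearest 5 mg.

CrCl = (140 − 82) × 53.1 / (72 × 1.2) × 0.85 = 3079.8 / 86.40 × 0.85 ≈ 30.3 mL/min
CrCl ≈ 30 mL/min → bracket 20–79 mL/min.
67% of 150 mg = 100.5 mg → 100 mg

100 mg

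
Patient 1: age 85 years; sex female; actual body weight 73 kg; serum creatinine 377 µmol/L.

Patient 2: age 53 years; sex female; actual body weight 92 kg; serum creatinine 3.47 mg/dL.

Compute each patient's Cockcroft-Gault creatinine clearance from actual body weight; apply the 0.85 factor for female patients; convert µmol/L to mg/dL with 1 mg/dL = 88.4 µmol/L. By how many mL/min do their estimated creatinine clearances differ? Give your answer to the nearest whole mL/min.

Patient 1: SCr = 377 / 88.4 = 4.265 mg/dL
Patient 1: CrCl = (140 − 85) × 73 / (72 × 4.265) × 0.85 = 4015.0 / 307.08 × 0.85 ≈ 11.1 mL/min
Patient 2: CrCl = (140 − 53) × 92 / (72 × 3.47) × 0.85 = 8004.0 / 249.84 × 0.85 ≈ 27.2 mL/min
|11.1 − 27.2| = 16.1 mL/min

16 mL/min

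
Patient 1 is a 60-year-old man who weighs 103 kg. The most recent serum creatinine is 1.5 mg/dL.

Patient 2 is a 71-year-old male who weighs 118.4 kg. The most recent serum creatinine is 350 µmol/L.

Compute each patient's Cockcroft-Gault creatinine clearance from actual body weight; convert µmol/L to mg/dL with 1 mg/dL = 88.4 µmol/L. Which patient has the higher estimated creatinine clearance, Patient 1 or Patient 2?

Patient 1: CrCl = (140 − 60) × 103 / (72 × 1.5) = 8240.0 / 108.00 ≈ 76.3 mL/min
Patient 2: SCr = 350 / 88.4 = 3.959 mg/dL
Patient 2: CrCl = (140 − 71) × 118.4 / (72 × 3.959) = 8169.6 / 285.05 ≈ 28.7 mL/min
76.3 vs 28.7 mL/min → Patient 1 is higher.

Patient 1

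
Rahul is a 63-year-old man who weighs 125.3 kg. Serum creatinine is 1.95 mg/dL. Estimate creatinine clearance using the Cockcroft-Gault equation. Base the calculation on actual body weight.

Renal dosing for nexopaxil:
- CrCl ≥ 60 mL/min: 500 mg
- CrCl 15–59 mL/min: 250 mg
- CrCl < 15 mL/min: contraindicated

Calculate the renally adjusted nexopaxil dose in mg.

CrCl = (140 − 63) × 125.3 / (72 × 1.95) = 9648.1 / 140.40 ≈ 68.7 mL/min
CrCl ≈ 69 mL/min → bracket ≥ 60 mL/min.
Dose for this bracket: 500 mg.

500 mg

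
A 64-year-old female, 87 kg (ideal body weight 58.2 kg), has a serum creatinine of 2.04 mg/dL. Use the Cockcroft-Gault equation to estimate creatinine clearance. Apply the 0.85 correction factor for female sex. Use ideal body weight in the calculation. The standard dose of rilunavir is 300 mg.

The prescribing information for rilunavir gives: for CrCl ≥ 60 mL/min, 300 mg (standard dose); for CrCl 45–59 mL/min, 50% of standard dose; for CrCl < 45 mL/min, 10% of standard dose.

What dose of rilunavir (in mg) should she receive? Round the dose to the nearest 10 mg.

CrCl = (140 − 64) × 58.2 / (72 × 2.04) × 0.85 = 4423.2 / 146.88 × 0.85 ≈ 25.6 mL/min
CrCl ≈ 26 mL/min → bracket < 45 mL/min.
10% of 300 mg = 30 mg

30 mg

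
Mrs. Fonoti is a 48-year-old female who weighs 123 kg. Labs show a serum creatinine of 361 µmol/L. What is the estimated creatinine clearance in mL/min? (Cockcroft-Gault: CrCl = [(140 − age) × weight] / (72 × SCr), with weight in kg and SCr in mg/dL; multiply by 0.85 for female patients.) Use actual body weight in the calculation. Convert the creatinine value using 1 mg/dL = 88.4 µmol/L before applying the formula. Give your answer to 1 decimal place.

SCr = 361 / 88.4 = 4.084 mg/dL
CrCl = (140 − 48) × 123 / (72 × 4.084) × 0.85 = 11316.0 / 294.05 × 0.85 ≈ 32.7 mL/min

32.7 mL/min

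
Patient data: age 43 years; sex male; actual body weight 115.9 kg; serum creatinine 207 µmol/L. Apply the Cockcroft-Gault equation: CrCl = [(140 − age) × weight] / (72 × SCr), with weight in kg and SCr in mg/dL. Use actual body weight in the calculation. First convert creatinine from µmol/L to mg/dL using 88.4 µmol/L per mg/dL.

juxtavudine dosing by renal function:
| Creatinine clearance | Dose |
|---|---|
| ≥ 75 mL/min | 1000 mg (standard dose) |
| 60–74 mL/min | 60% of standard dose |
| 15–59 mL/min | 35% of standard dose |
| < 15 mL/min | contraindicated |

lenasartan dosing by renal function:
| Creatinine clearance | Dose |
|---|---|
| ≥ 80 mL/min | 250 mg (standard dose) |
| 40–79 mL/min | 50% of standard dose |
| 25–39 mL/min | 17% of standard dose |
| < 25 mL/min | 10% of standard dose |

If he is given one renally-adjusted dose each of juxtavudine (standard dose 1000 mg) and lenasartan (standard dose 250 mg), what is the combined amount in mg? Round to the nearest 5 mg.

725 mg

SCr = 207 / 88.4 = 2.342 mg/dL
CrCl = (140 − 43) × 115.9 / (72 × 2.342) = 11242.3 / 168.62 ≈ 66.7 mL/min
CrCl ≈ 67 mL/min.
juxtavudine: 60–74 mL/min → 60% of 1000 mg = 600 mg.
lenasartan: 40–79 mL/min → 50% of 250 mg = 125 mg.
Total = 600 + 125 = 725 mg.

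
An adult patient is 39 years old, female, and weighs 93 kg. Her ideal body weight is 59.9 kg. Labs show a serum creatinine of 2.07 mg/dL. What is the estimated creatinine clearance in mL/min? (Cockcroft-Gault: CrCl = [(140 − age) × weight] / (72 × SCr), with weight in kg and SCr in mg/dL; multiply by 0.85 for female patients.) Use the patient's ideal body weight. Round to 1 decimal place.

CrCl = (140 − 39) × 59.9 / (72 × 2.07) × 0.85 = 6049.9 / 149.04 × 0.85 ≈ 34.5 mL/min

34.5 mL/min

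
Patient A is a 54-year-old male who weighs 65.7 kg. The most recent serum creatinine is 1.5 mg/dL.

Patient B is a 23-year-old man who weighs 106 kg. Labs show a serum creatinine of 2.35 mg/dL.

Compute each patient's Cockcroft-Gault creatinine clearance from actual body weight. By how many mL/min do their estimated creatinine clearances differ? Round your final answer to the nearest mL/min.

21 mL/min

Patient A: CrCl = (140 − 54) × 65.7 / (72 × 1.5) = 5650.2 / 108.00 ≈ 52.3 mL/min
Patient B: CrCl = (140 − 23) × 106 / (72 × 2.35) = 12402.0 / 169.20 ≈ 73.3 mL/min
|52.3 − 73.3| = 21.0 mL/min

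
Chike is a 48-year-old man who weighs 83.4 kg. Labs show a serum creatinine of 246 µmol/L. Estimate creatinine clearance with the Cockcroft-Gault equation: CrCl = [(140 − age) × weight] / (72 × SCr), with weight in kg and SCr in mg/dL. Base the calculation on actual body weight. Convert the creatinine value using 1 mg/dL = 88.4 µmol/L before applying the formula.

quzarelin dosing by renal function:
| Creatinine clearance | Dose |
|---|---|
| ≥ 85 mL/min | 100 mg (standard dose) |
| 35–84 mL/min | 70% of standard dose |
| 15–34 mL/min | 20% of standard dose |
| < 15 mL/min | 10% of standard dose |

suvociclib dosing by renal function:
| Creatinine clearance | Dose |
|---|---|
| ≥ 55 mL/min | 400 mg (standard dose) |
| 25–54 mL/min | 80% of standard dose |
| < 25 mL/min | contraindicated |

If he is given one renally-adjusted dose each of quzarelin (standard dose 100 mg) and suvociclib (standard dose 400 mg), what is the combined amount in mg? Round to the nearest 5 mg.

390 mg

SCr = 246 / 88.4 = 2.783 mg/dL
CrCl = (140 − 48) × 83.4 / (72 × 2.783) = 7672.8 / 200.38 ≈ 38.3 mL/min
CrCl ≈ 38 mL/min.
quzarelin: 35–84 mL/min → 70% of 100 mg = 70 mg.
suvociclib: 25–54 mL/min → 80% of 400 mg = 320 mg.
Total = 70 + 320 = 390 mg.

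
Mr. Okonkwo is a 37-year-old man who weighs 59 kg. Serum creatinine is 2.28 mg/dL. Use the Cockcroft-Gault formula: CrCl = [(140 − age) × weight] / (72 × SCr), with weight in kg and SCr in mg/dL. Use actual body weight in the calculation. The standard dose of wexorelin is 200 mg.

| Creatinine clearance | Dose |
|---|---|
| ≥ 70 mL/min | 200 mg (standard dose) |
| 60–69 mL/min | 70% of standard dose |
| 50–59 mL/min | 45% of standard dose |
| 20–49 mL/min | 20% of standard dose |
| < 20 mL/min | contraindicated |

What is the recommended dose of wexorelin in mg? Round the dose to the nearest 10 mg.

40 mg

CrCl = (140 − 37) × 59 / (72 × 2.28) = 6077.0 / 164.16 ≈ 37.0 mL/min
CrCl ≈ 37 mL/min → bracket 20–49 mL/min.
20% of 200 mg = 40 mg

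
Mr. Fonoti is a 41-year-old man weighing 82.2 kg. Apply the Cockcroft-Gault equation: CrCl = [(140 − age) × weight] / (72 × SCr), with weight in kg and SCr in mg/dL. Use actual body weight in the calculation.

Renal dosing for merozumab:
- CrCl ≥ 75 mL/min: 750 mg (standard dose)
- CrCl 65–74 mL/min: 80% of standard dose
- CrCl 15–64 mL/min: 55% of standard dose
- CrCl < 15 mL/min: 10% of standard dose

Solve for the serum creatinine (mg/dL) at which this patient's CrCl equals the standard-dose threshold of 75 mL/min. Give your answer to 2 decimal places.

Standard dose requires CrCl ≥ 75 mL/min.
Set (140 − 41) × 82.2 / (72 × SCr) = 75
SCr = (140 − 41) × 82.2 / (72 × 75) = 1.507 mg/dL

1.51 mg/dL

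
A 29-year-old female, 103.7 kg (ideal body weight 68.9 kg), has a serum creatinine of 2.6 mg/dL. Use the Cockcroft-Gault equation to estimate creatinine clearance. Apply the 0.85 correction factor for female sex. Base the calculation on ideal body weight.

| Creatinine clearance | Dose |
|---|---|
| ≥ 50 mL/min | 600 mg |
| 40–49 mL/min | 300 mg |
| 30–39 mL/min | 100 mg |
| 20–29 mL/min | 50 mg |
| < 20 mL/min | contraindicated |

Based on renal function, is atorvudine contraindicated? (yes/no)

no

CrCl = (140 − 29) × 68.9 / (72 × 2.6) × 0.85 = 7647.9 / 187.20 × 0.85 ≈ 34.7 mL/min
CrCl ≈ 35 mL/min, which is ≥ 20 mL/min.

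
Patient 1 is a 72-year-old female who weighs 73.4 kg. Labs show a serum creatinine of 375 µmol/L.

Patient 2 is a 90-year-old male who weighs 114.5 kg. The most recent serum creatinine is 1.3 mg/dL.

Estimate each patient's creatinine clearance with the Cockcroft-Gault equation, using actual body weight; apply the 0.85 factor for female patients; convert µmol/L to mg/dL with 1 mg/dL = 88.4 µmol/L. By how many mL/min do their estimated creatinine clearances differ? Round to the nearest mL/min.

Patient 1: SCr = 375 / 88.4 = 4.242 mg/dL
Patient 1: CrCl = (140 − 72) × 73.4 / (72 × 4.242) × 0.85 = 4991.2 / 305.42 × 0.85 ≈ 13.9 mL/min
Patient 2: CrCl = (140 − 90) × 114.5 / (72 × 1.3) = 5725.0 / 93.60 ≈ 61.2 mL/min
|13.9 − 61.2| = 47.3 mL/min

47 mL/min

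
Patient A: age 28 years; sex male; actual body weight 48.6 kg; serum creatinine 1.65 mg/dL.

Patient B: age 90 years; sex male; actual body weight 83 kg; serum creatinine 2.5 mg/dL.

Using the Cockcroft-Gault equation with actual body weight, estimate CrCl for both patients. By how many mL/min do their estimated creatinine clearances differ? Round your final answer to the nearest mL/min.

Patient A: CrCl = (140 − 28) × 48.6 / (72 × 1.65) = 5443.2 / 118.80 ≈ 45.8 mL/min
Patient B: CrCl = (140 − 90) × 83 / (72 × 2.5) = 4150.0 / 180.00 ≈ 23.1 mL/min
|45.8 − 23.1| = 22.7 mL/min

23 mL/min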